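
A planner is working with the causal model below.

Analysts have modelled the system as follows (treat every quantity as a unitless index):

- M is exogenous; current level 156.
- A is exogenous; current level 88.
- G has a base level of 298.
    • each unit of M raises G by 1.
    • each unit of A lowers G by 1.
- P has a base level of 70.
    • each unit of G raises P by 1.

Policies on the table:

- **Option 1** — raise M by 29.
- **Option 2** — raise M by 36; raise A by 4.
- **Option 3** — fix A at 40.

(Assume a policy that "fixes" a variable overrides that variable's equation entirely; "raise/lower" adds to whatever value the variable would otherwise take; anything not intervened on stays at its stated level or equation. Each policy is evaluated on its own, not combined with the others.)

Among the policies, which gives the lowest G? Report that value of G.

Option 1 (M + 29):
  M = 156 + 29 = 185
  A = 88
  G = 298 + 185 − 88 = 395
Option 2 (M + 36, A + 4):
  M = 156 + 36 = 192
  A = 88 + 4 = 92
  G = 298 + 192 − 92 = 398
Option 3 (A := 40):
  M = 156
  A = 40
  G = 298 + 156 − 40 = 414
Comparing — Option 1: G=395, Option 2: G=398, Option 3: G=414. Lowest is 395 (Option 1).

395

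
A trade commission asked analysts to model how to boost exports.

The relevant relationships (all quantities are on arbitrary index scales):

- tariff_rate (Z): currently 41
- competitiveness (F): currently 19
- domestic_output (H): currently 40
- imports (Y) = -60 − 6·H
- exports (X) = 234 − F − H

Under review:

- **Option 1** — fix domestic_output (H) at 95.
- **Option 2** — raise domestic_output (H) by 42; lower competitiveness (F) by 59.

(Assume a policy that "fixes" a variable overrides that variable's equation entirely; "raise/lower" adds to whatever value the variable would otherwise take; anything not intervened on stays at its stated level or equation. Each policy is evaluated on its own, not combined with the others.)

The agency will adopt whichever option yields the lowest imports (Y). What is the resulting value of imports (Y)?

Option 1 (H := 95):
  H = 95
  Y = -60 − 6·95 = -630
Option 2 (H + 42, F − 59):
  H = 40 + 42 = 82
  Y = -60 − 6·82 = -552
Comparing — Option 1: Y=-630, Option 2: Y=-552. Lowest is -630 (Option 1).

-630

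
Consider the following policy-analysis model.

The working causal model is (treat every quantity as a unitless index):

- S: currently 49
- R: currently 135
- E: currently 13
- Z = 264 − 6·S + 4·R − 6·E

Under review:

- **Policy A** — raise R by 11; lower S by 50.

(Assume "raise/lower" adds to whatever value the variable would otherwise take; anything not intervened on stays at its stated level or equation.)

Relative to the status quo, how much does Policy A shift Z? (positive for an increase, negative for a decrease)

Baseline:
  S = 49
  R = 135
  E = 13
  Z = 264 − 6·49 + 4·135 − 6·13 = 432
Policy A (R + 11, S − 50):
  S = 49 − 50 = -1
  R = 135 + 11 = 146
  E = 13
  Z = 264 − 6·(-1) + 4·146 − 6·13 = 776
Change in Z: 776 − 432 = 344

344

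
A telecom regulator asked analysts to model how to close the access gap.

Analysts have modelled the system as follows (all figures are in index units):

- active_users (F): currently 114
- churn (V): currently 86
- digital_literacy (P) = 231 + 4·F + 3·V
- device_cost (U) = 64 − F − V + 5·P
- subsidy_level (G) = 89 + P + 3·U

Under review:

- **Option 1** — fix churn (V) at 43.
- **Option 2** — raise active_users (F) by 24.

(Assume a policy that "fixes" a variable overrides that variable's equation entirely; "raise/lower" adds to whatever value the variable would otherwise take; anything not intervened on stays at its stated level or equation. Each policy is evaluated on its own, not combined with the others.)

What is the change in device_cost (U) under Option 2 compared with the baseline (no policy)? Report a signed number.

456

Baseline:
  F = 114
  V = 86
  P = 231 + 4·114 + 3·86 = 945
  U = 64 − 114 − 86 + 5·945 = 4589
Option 2 (F + 24):
  F = 114 + 24 = 138
  V = 86
  P = 231 + 4·138 + 3·86 = 1041
  U = 64 − 138 − 86 + 5·1041 = 5045
Change in U: 5045 − 4589 = 456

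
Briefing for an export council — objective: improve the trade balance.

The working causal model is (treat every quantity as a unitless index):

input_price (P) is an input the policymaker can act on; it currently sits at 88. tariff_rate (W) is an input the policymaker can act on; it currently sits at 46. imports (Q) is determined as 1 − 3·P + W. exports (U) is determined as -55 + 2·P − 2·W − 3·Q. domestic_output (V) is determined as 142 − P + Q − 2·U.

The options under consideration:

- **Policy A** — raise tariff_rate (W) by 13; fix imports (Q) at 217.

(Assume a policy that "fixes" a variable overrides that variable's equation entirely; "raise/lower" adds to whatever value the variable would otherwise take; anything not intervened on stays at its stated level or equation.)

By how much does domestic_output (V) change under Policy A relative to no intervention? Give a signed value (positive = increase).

Baseline:
  P = 88
  W = 46
  Q = 1 − 3·88 + 46 = -217
  U = -55 + 2·88 − 2·46 − 3·(-217) = 680
  V = 142 − 88 + (-217) − 2·680 = -1523
Policy A (W + 13, Q := 217):
  P = 88
  W = 46 + 13 = 59
  Q = 217
  U = -55 + 2·88 − 2·59 − 3·217 = -648
  V = 142 − 88 + 217 − 2·(-648) = 1567
Change in V: 1567 − (-1523) = 3090

3090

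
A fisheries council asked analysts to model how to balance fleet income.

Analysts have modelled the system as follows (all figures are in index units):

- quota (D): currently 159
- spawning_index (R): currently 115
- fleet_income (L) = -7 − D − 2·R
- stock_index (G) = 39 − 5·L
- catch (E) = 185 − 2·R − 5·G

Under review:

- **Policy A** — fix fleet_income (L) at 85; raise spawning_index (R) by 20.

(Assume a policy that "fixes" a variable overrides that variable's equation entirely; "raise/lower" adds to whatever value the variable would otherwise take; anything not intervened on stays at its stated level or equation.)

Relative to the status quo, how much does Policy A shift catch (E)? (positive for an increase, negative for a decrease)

Baseline:
  D = 159
  R = 115
  L = -7 − 159 − 2·115 = -396
  G = 39 − 5·(-396) = 2019
  E = 185 − 2·115 − 5·2019 = -10140
Policy A (L := 85, R + 20):
  D = 159
  R = 115 + 20 = 135
  L = 85
  G = 39 − 5·85 = -386
  E = 185 − 2·135 − 5·(-386) = 1845
Change in E: 1845 − (-10140) = 11985

11985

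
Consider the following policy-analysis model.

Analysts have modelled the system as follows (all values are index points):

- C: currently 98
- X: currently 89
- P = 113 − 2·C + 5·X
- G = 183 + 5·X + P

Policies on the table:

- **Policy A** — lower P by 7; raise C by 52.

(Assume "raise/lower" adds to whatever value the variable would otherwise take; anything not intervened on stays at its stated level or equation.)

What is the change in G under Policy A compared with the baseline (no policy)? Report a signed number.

Baseline:
  C = 98
  X = 89
  P = 113 − 2·98 + 5·89 = 362
  G = 183 + 5·89 + 362 = 990
Policy A (P − 7, C + 52):
  C = 98 + 52 = 150
  X = 89
  P = 113 − 2·150 + 5·89 (−7 from intervention) = 251
  G = 183 + 5·89 + 251 = 879
Change in G: 879 − 990 = -111

-111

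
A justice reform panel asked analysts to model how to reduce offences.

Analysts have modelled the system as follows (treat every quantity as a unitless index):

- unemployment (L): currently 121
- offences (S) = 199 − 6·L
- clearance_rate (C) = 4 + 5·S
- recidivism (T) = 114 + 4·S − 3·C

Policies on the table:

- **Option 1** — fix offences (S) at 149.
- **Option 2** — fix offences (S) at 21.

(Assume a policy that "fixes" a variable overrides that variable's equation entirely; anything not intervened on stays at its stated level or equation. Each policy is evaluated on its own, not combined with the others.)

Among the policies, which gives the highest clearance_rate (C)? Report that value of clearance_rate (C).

Option 1 (S := 149):
  L = 121
  S = 149
  C = 4 + 5·149 = 749
Option 2 (S := 21):
  L = 121
  S = 21
  C = 4 + 5·21 = 109
Comparing — Option 1: C=749, Option 2: C=109. Highest is 749 (Option 1).

749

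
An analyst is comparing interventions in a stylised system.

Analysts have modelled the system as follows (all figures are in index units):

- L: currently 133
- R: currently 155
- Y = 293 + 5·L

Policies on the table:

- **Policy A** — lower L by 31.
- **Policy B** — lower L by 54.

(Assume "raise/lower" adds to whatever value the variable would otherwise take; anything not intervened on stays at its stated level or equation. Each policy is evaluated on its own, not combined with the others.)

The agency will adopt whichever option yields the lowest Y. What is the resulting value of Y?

688

Policy A (L − 31):
  L = 133 − 31 = 102
  Y = 293 + 5·102 = 803
Policy B (L − 54):
  L = 133 − 54 = 79
  Y = 293 + 5·79 = 688
Comparing — Policy A: Y=803, Policy B: Y=688. Lowest is 688 (Policy B).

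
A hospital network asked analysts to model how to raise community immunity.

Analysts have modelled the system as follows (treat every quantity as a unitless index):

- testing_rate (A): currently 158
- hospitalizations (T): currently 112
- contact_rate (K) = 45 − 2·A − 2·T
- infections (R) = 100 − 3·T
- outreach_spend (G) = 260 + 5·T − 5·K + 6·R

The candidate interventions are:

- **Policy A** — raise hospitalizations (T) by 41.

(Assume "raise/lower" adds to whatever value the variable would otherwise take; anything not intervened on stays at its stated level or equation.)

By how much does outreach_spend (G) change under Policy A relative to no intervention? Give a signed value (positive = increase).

-123

Baseline:
  A = 158
  T = 112
  K = 45 − 2·158 − 2·112 = -495
  R = 100 − 3·112 = -236
  G = 260 + 5·112 − 5·(-495) + 6·(-236) = 1879
Policy A (T + 41):
  A = 158
  T = 112 + 41 = 153
  K = 45 − 2·158 − 2·153 = -577
  R = 100 − 3·153 = -359
  G = 260 + 5·153 − 5·(-577) + 6·(-359) = 1756
Change in G: 1756 − 1879 = -123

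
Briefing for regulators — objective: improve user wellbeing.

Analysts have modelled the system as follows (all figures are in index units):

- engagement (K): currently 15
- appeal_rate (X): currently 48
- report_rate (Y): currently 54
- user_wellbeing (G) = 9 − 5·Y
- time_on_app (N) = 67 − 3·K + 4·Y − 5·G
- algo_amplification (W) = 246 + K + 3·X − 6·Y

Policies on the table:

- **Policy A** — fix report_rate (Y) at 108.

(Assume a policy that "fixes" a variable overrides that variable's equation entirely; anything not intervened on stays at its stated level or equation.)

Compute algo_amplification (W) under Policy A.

Policy A (Y := 108):
  K = 15
  X = 48
  Y = 108
  W = 246 + 15 + 3·48 − 6·108 = -243

-243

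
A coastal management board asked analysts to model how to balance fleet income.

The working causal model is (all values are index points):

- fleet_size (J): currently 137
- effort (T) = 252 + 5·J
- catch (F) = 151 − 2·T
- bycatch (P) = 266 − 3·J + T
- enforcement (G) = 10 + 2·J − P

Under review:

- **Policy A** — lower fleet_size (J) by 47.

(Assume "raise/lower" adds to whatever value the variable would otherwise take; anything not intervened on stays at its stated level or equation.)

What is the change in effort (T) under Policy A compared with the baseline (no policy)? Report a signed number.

Baseline:
  J = 137
  T = 252 + 5·137 = 937
Policy A (J − 47):
  J = 137 − 47 = 90
  T = 252 + 5·90 = 702
Change in T: 702 − 937 = -235

-235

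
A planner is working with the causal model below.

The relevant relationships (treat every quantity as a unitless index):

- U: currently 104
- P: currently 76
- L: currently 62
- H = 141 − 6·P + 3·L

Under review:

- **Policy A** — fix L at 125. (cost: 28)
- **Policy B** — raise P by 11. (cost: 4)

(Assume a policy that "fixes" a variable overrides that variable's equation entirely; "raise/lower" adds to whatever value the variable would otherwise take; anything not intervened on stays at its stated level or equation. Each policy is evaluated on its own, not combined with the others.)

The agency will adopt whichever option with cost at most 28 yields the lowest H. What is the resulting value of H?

-195

Policy A (L := 125):
  P = 76
  L = 125
  H = 141 − 6·76 + 3·125 = 60
Policy B (P + 11):
  P = 76 + 11 = 87
  L = 62
  H = 141 − 6·87 + 3·62 = -195
Comparing — Policy A: H=60, Policy B: H=-195. Lowest is -195 (Policy B).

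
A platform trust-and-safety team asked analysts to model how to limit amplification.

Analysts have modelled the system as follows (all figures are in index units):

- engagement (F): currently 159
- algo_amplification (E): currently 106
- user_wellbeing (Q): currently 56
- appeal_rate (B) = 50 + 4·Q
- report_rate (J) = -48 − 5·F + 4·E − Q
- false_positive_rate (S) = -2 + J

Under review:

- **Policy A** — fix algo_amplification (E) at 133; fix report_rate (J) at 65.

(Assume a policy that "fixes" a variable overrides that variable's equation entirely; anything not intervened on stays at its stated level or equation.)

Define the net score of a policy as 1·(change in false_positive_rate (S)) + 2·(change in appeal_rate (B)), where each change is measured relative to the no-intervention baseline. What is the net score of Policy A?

Baseline:
  F = 159
  E = 106
  Q = 56
  B = 50 + 4·56 = 274
  J = -48 − 5·159 + 4·106 − 56 = -475
  S = -2 + (-475) = -477
Policy A (E := 133, J := 65):
  F = 159
  E = 133
  Q = 56
  B = 50 + 4·56 = 274
  J = 65
  S = -2 + 65 = 63
ΔS = 63 − (-477) = 540; ΔB = 274 − 274 = 0
Score = 1·540 + 2·0 = 540

540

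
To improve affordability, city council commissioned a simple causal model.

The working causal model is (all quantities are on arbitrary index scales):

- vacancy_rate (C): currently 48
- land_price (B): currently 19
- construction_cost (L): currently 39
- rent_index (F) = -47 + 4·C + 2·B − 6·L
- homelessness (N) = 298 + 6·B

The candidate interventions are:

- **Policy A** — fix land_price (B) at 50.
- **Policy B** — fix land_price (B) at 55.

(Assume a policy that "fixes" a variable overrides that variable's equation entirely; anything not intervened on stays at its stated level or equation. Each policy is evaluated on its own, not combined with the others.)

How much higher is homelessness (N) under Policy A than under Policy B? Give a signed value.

Policy A (B := 50):
  B = 50
  N = 298 + 6·50 = 598
Policy B (B := 55):
  B = 55
  N = 298 + 6·55 = 628
N: 598 − 628 = -30

-30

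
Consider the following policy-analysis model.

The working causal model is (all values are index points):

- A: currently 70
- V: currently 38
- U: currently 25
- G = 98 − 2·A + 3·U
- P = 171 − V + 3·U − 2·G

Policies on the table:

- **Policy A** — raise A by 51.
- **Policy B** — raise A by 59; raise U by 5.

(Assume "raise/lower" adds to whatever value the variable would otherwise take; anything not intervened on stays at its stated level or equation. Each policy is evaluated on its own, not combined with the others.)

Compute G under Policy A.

-69

Policy A (A + 51):
  A = 70 + 51 = 121
  U = 25
  G = 98 − 2·121 + 3·25 = -69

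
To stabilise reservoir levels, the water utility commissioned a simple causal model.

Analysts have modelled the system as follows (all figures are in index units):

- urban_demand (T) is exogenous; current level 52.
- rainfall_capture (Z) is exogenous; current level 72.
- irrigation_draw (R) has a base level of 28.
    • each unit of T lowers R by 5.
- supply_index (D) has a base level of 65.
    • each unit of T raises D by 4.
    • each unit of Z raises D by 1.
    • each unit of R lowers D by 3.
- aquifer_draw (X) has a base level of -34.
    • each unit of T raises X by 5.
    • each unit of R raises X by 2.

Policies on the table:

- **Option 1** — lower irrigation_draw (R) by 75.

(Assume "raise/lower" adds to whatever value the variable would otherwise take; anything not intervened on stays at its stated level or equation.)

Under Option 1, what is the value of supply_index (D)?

1266

Option 1 (R − 75):
  T = 52
  Z = 72
  R = 28 − 5·52 (−75 from intervention) = -307
  D = 65 + 4·52 + 72 − 3·(-307) = 1266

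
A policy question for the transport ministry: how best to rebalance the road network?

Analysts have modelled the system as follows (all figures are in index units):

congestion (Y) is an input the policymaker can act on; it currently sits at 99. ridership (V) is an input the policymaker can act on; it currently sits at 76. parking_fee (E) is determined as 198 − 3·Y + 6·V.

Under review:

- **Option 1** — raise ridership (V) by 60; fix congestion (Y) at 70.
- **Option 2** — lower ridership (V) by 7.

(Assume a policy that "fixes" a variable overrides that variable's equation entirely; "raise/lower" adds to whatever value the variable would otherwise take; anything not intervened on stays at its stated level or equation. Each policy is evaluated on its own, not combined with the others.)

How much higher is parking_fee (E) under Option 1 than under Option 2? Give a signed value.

489

Option 1 (V + 60, Y := 70):
  Y = 70
  V = 76 + 60 = 136
  E = 198 − 3·70 + 6·136 = 804
Option 2 (V − 7):
  Y = 99
  V = 76 − 7 = 69
  E = 198 − 3·99 + 6·69 = 315
E: 804 − 315 = 489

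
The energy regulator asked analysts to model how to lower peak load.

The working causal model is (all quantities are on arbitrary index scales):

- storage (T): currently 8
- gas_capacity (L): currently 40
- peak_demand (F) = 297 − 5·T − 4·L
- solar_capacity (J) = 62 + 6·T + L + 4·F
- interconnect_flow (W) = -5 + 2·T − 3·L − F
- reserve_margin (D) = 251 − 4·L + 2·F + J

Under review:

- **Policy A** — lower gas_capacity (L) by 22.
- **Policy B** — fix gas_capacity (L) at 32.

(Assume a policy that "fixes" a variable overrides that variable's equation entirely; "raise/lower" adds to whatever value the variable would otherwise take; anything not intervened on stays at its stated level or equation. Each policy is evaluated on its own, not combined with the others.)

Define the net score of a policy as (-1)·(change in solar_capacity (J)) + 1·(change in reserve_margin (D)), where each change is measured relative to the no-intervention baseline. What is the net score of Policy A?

Baseline:
  T = 8
  L = 40
  F = 297 − 5·8 − 4·40 = 97
  J = 62 + 6·8 + 40 + 4·97 = 538
  D = 251 − 4·40 + 2·97 + 538 = 823
Policy A (L − 22):
  T = 8
  L = 40 − 22 = 18
  F = 297 − 5·8 − 4·18 = 185
  J = 62 + 6·8 + 18 + 4·185 = 868
  D = 251 − 4·18 + 2·185 + 868 = 1417
ΔJ = 868 − 538 = 330; ΔD = 1417 − 823 = 594
Score = (-1)·330 + 1·594 = 264

264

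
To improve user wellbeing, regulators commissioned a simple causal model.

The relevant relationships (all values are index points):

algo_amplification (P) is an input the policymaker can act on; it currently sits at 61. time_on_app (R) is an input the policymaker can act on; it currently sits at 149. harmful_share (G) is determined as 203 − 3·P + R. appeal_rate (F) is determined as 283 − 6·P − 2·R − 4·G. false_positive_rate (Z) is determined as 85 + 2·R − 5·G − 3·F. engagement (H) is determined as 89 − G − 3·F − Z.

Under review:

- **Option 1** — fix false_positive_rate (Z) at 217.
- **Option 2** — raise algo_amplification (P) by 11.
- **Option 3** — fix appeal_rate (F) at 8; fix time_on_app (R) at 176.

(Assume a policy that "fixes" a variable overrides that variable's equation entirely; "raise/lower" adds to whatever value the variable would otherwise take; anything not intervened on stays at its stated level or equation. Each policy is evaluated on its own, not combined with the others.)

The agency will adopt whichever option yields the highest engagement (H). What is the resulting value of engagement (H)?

Option 1 (Z := 217):
  P = 61
  R = 149
  G = 203 − 3·61 + 149 = 169
  F = 283 − 6·61 − 2·149 − 4·169 = -1057
  Z = 217
  H = 89 − 169 − 3·(-1057) − 217 = 2874
Option 2 (P + 11):
  P = 61 + 11 = 72
  R = 149
  G = 203 − 3·72 + 149 = 136
  F = 283 − 6·72 − 2·149 − 4·136 = -991
  Z = 85 + 2·149 − 5·136 − 3·(-991) = 2676
  H = 89 − 136 − 3·(-991) − 2676 = 250
Option 3 (F := 8, R := 176):
  P = 61
  R = 176
  G = 203 − 3·61 + 176 = 196
  F = 8
  Z = 85 + 2·176 − 5·196 − 3·8 = -567
  H = 89 − 196 − 3·8 − (-567) = 436
Comparing — Option 1: H=2874, Option 2: H=250, Option 3: H=436. Highest is 2874 (Option 1).

2874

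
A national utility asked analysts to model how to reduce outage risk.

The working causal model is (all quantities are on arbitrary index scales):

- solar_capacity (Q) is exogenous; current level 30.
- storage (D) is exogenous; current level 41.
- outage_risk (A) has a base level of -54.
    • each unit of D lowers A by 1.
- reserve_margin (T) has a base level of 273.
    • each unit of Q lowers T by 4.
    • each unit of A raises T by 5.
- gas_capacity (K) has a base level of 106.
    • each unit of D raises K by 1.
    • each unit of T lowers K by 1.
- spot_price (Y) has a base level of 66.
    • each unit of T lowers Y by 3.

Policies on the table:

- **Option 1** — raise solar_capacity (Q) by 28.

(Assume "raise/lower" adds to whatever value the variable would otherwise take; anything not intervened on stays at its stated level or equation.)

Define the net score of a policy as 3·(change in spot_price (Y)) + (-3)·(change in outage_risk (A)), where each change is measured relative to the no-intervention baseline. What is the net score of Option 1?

Baseline:
  Q = 30
  D = 41
  A = -54 − 41 = -95
  T = 273 − 4·30 + 5·(-95) = -322
  Y = 66 − 3·(-322) = 1032
Option 1 (Q + 28):
  Q = 30 + 28 = 58
  D = 41
  A = -54 − 41 = -95
  T = 273 − 4·58 + 5·(-95) = -434
  Y = 66 − 3·(-434) = 1368
ΔY = 1368 − 1032 = 336; ΔA = -95 − (-95) = 0
Score = 3·336 + (-3)·0 = 1008

1008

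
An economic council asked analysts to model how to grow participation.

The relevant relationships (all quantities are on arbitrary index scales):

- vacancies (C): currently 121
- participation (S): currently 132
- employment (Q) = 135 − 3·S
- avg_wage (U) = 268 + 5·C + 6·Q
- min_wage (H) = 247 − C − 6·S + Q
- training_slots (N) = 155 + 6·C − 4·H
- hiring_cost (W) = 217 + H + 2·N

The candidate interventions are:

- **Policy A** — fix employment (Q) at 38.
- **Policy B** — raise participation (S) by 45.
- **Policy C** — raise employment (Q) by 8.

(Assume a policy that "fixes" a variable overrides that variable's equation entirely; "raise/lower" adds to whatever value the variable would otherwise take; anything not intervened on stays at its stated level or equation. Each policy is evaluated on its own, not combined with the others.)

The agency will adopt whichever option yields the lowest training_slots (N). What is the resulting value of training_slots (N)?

3393

Policy A (Q := 38):
  C = 121
  S = 132
  Q = 38
  H = 247 − 121 − 6·132 + 38 = -628
  N = 155 + 6·121 − 4·(-628) = 3393
Policy B (S + 45):
  C = 121
  S = 132 + 45 = 177
  Q = 135 − 3·177 = -396
  H = 247 − 121 − 6·177 + (-396) = -1332
  N = 155 + 6·121 − 4·(-1332) = 6209
Policy C (Q + 8):
  C = 121
  S = 132
  Q = 135 − 3·132 (+8 from intervention) = -253
  H = 247 − 121 − 6·132 + (-253) = -919
  N = 155 + 6·121 − 4·(-919) = 4557
Comparing — Policy A: N=3393, Policy B: N=6209, Policy C: N=4557. Lowest is 3393 (Policy A).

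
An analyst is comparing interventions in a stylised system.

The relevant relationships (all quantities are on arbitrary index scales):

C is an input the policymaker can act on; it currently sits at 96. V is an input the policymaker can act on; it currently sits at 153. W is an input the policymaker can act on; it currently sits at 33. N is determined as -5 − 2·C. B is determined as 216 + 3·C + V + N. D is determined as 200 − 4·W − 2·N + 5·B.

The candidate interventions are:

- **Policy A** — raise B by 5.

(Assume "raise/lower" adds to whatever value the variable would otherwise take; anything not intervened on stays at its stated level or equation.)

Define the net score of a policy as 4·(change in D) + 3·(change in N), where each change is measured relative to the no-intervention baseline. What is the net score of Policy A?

Baseline:
  C = 96
  V = 153
  W = 33
  N = -5 − 2·96 = -197
  B = 216 + 3·96 + 153 + (-197) = 460
  D = 200 − 4·33 − 2·(-197) + 5·460 = 2762
Policy A (B + 5):
  C = 96
  V = 153
  W = 33
  N = -5 − 2·96 = -197
  B = 216 + 3·96 + 153 + (-197) (+5 from intervention) = 465
  D = 200 − 4·33 − 2·(-197) + 5·465 = 2787
ΔD = 2787 − 2762 = 25; ΔN = -197 − (-197) = 0
Score = 4·25 + 3·0 = 100

100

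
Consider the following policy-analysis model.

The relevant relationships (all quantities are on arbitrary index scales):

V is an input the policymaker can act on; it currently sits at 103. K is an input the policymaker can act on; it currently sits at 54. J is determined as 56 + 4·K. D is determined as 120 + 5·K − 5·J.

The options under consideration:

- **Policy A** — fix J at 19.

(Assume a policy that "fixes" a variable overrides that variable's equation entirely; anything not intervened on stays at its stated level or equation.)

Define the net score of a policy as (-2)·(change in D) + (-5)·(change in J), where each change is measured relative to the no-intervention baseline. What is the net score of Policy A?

Baseline:
  K = 54
  J = 56 + 4·54 = 272
  D = 120 + 5·54 − 5·272 = -970
Policy A (J := 19):
  K = 54
  J = 19
  D = 120 + 5·54 − 5·19 = 295
ΔD = 295 − (-970) = 1265; ΔJ = 19 − 272 = -253
Score = (-2)·1265 + (-5)·(-253) = -1265

-1265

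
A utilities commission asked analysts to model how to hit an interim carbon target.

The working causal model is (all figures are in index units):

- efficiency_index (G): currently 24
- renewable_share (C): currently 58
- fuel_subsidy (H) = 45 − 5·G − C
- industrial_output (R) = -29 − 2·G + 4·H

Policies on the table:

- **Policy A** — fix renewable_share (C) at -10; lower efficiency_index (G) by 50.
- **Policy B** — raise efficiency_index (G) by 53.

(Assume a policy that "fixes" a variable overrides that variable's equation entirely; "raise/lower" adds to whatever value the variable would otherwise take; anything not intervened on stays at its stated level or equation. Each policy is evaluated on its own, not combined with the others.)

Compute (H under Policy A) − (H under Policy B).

583

Policy A (C := -10, G − 50):
  G = 24 − 50 = -26
  C = -10
  H = 45 − 5·(-26) − (-10) = 185
Policy B (G + 53):
  G = 24 + 53 = 77
  C = 58
  H = 45 − 5·77 − 58 = -398
H: 185 − (-398) = 583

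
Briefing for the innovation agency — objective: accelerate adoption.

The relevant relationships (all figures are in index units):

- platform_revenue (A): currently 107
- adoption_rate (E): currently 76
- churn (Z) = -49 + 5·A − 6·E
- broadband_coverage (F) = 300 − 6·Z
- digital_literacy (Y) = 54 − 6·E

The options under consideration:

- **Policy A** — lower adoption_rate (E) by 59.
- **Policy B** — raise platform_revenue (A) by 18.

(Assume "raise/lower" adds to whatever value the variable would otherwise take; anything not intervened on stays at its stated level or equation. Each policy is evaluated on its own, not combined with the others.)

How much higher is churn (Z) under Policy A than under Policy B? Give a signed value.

264

Policy A (E − 59):
  A = 107
  E = 76 − 59 = 17
  Z = -49 + 5·107 − 6·17 = 384
Policy B (A + 18):
  A = 107 + 18 = 125
  E = 76
  Z = -49 + 5·125 − 6·76 = 120
Z: 384 − 120 = 264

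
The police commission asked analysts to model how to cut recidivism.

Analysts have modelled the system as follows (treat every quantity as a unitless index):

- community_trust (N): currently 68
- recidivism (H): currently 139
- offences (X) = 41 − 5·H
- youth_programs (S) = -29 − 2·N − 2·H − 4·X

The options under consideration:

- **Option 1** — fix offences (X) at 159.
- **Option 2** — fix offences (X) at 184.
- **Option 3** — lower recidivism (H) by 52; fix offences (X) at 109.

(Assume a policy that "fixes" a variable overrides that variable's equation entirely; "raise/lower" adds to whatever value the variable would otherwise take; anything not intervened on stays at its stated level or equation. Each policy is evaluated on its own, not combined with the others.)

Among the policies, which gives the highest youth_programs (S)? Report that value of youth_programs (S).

Option 1 (X := 159):
  N = 68
  H = 139
  X = 159
  S = -29 − 2·68 − 2·139 − 4·159 = -1079
Option 2 (X := 184):
  N = 68
  H = 139
  X = 184
  S = -29 − 2·68 − 2·139 − 4·184 = -1179
Option 3 (H − 52, X := 109):
  N = 68
  H = 139 − 52 = 87
  X = 109
  S = -29 − 2·68 − 2·87 − 4·109 = -775
Comparing — Option 1: S=-1079, Option 2: S=-1179, Option 3: S=-775. Highest is -775 (Option 3).

-775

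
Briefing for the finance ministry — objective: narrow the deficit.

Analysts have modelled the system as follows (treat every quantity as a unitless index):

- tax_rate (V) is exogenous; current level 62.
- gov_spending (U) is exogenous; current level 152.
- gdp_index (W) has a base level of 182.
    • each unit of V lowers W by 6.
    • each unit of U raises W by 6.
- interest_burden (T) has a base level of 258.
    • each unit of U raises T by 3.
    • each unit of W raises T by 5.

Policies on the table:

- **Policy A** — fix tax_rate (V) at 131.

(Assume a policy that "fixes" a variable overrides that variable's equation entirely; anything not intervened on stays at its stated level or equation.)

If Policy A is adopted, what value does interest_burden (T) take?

2254

Policy A (V := 131):
  V = 131
  U = 152
  W = 182 − 6·131 + 6·152 = 308
  T = 258 + 3·152 + 5·308 = 2254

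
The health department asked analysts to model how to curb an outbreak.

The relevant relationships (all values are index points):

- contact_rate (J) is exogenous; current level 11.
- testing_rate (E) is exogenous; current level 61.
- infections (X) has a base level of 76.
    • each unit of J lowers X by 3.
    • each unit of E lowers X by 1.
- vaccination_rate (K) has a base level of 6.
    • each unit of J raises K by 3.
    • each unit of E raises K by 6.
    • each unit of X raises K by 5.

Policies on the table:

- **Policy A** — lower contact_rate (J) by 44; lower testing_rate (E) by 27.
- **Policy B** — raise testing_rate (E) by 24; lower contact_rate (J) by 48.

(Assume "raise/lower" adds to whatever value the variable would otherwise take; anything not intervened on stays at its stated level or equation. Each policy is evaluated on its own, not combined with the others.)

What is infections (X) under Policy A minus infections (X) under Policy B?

Policy A (J − 44, E − 27):
  J = 11 − 44 = -33
  E = 61 − 27 = 34
  X = 76 − 3·(-33) − 34 = 141
Policy B (E + 24, J − 48):
  J = 11 − 48 = -37
  E = 61 + 24 = 85
  X = 76 − 3·(-37) − 85 = 102
X: 141 − 102 = 39

39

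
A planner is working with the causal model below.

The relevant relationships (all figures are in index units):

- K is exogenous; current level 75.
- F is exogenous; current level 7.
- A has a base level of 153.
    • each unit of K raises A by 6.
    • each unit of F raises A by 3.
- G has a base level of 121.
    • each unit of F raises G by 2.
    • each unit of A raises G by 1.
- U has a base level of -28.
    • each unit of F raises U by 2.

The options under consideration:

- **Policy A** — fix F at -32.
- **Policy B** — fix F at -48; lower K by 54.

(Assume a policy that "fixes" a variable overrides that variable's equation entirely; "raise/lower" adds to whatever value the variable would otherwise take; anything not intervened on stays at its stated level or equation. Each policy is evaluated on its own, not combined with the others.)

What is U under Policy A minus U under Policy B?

Policy A (F := -32):
  F = -32
  U = -28 + 2·(-32) = -92
Policy B (F := -48, K − 54):
  F = -48
  U = -28 + 2·(-48) = -124
U: -92 − (-124) = 32

32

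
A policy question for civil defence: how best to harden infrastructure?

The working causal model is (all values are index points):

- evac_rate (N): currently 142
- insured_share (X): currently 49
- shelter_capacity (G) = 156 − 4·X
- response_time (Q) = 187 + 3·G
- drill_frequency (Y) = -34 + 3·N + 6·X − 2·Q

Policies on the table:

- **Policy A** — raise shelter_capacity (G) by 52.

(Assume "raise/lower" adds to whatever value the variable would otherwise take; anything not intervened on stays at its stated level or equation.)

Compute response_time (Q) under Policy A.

Policy A (G + 52):
  X = 49
  G = 156 − 4·49 (+52 from intervention) = 12
  Q = 187 + 3·12 = 223

223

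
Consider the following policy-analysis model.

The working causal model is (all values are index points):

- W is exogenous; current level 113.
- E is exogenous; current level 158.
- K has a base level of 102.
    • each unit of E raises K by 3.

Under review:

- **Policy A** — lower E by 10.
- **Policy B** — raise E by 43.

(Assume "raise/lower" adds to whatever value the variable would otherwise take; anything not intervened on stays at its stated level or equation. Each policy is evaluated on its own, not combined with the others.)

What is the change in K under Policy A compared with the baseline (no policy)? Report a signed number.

-30

Baseline:
  E = 158
  K = 102 + 3·158 = 576
Policy A (E − 10):
  E = 158 − 10 = 148
  K = 102 + 3·148 = 546
Change in K: 546 − 576 = -30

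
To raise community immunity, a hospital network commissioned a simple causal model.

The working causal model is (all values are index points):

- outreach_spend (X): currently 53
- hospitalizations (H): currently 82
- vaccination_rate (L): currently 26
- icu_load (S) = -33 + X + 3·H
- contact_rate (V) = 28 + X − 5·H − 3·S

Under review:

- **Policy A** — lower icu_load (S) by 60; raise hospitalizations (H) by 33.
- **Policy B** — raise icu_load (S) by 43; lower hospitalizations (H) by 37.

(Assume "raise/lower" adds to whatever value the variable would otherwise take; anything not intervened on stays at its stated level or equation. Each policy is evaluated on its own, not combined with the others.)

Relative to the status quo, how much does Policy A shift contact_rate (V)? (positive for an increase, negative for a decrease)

Baseline:
  X = 53
  H = 82
  S = -33 + 53 + 3·82 = 266
  V = 28 + 53 − 5·82 − 3·266 = -1127
Policy A (S − 60, H + 33):
  X = 53
  H = 82 + 33 = 115
  S = -33 + 53 + 3·115 (−60 from intervention) = 305
  V = 28 + 53 − 5·115 − 3·305 = -1409
Change in V: -1409 − (-1127) = -282

-282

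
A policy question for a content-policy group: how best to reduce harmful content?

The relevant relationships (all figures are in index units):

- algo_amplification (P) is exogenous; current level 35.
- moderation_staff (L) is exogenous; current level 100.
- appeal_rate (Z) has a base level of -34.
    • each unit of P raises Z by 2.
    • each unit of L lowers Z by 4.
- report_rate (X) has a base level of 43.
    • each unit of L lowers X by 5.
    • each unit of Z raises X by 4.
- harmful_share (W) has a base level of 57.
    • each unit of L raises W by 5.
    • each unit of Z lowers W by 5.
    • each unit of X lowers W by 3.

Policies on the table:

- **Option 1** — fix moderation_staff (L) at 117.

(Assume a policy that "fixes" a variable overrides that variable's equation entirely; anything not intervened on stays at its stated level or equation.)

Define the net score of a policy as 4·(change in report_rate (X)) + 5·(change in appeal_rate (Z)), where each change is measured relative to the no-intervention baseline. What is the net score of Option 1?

-1768

Baseline:
  P = 35
  L = 100
  Z = -34 + 2·35 − 4·100 = -364
  X = 43 − 5·100 + 4·(-364) = -1913
Option 1 (L := 117):
  P = 35
  L = 117
  Z = -34 + 2·35 − 4·117 = -432
  X = 43 − 5·117 + 4·(-432) = -2270
ΔX = -2270 − (-1913) = -357; ΔZ = -432 − (-364) = -68
Score = 4·(-357) + 5·(-68) = -1768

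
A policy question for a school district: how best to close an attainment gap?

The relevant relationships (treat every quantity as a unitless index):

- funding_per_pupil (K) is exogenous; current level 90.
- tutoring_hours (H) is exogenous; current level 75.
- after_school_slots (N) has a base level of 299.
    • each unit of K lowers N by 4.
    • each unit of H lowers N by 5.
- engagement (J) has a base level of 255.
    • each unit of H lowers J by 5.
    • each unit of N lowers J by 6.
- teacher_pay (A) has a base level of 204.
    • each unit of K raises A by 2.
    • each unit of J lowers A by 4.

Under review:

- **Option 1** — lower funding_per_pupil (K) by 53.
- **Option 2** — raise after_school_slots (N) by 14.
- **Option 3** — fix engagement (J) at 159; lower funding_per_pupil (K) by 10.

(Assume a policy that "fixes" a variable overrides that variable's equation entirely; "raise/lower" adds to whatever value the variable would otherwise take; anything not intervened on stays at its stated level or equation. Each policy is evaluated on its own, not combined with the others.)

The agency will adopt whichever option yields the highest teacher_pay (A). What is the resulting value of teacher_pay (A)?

-272

Option 1 (K − 53):
  K = 90 − 53 = 37
  H = 75
  N = 299 − 4·37 − 5·75 = -224
  J = 255 − 5·75 − 6·(-224) = 1224
  A = 204 + 2·37 − 4·1224 = -4618
Option 2 (N + 14):
  K = 90
  H = 75
  N = 299 − 4·90 − 5·75 (+14 from intervention) = -422
  J = 255 − 5·75 − 6·(-422) = 2412
  A = 204 + 2·90 − 4·2412 = -9264
Option 3 (J := 159, K − 10):
  K = 90 − 10 = 80
  H = 75
  N = 299 − 4·80 − 5·75 = -396
  J = 159
  A = 204 + 2·80 − 4·159 = -272
Comparing — Option 1: A=-4618, Option 2: A=-9264, Option 3: A=-272. Highest is -272 (Option 3).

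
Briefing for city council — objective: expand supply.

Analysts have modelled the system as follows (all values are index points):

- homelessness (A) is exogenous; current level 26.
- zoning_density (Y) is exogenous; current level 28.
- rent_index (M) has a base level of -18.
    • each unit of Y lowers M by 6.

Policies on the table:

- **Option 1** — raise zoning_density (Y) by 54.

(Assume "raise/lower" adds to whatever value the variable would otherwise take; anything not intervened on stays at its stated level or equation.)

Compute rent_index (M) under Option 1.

-510

Option 1 (Y + 54):
  Y = 28 + 54 = 82
  M = -18 − 6·82 = -510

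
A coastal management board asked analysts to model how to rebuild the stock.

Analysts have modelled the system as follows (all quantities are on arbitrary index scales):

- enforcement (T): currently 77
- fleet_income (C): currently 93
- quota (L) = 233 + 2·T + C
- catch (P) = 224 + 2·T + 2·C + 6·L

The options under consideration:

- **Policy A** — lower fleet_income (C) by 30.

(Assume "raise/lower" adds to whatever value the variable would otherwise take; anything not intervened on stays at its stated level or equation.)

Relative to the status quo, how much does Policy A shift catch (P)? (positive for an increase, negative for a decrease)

-240

Baseline:
  T = 77
  C = 93
  L = 233 + 2·77 + 93 = 480
  P = 224 + 2·77 + 2·93 + 6·480 = 3444
Policy A (C − 30):
  T = 77
  C = 93 − 30 = 63
  L = 233 + 2·77 + 63 = 450
  P = 224 + 2·77 + 2·63 + 6·450 = 3204
Change in P: 3204 − 3444 = -240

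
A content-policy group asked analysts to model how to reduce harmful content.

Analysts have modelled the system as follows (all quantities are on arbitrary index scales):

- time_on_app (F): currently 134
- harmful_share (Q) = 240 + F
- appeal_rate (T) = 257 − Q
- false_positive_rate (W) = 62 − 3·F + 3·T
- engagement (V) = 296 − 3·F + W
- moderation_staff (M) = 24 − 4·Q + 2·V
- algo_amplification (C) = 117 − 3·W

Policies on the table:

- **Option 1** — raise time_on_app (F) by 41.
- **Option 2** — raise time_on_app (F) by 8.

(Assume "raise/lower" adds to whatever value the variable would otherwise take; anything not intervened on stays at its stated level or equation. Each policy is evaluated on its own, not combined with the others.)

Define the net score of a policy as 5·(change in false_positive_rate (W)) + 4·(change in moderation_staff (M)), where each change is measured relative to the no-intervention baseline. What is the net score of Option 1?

-4838

Baseline:
  F = 134
  Q = 240 + 134 = 374
  T = 257 − 374 = -117
  W = 62 − 3·134 + 3·(-117) = -691
  V = 296 − 3·134 + (-691) = -797
  M = 24 − 4·374 + 2·(-797) = -3066
Option 1 (F + 41):
  F = 134 + 41 = 175
  Q = 240 + 175 = 415
  T = 257 − 415 = -158
  W = 62 − 3·175 + 3·(-158) = -937
  V = 296 − 3·175 + (-937) = -1166
  M = 24 − 4·415 + 2·(-1166) = -3968
ΔW = -937 − (-691) = -246; ΔM = -3968 − (-3066) = -902
Score = 5·(-246) + 4·(-902) = -4838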